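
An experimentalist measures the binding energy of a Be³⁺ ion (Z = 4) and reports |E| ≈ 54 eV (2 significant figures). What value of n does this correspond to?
n = 2

The exact energy levels follow E_n = -13.6057 Z² / n² eV with Z = 4.

The measured value (-54 eV) is reported to only 2 significant figures, so we must test candidate n values and see which one matches to that precision.

Candidate energies:
  n = 1:  E = -13.6057 × 4² / 1² = -217.69120 eV
  n = 2:  E = -13.6057 × 4² / 2² = -54.42280 eV  ← matches
  n = 3:  E = -13.6057 × 4² / 3² = -24.18791 eV
  n = 4:  E = -13.6057 × 4² / 4² = -13.60570 eV

Checking against the measurement of -54 eV (2 sig figs), only n = 2 agrees:
E_2 = -54.42280 eV, which rounds to -54 eV ✓

Therefore n = 2.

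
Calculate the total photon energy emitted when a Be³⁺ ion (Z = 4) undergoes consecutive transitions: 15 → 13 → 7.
3.475161 eV

The energy levels of Be³⁺ are E_n = -13.6057 × 4² / n² eV.

First transition (15 → 13):
ΔE₁ = |E_13 - E_15|
ΔE₁ = |-1.288113609467 - (-0.967516444444)| = 0.320597165 eV

Second transition (13 → 7):
ΔE₂ = |E_7 - E_13|
ΔE₂ = |-4.442677551020 - (-1.288113609467)| = 3.154563942 eV

Total energy released:
E_total = ΔE₁ + ΔE₂ = 0.320597165 + 3.154563942 = 3.475161 eV

Note: This equals the direct transition 15 → 7: 3.475161 eV ✓
Energy is conserved regardless of the path taken.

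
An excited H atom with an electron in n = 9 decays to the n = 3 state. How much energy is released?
1.344 eV

The energy levels are E_n = -13.6057 eV / n².

Energy at n = 9: E_9 = -13.6057 / 9² = -0.167972 eV
Energy at n = 3: E_3 = -13.6057 / 3² = -1.511744 eV

For emission (electron falling to lower state), the photon energy is:
E_photon = E_9 - E_3 = |-0.167972 - (-1.511744)|
E_photon = 1.344 eV

This energy is carried away by the emitted photon.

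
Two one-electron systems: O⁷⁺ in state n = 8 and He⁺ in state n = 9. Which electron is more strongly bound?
O⁷⁺ at n = 8 (E = -13.61 eV)

Using E_n = -13.6057 Z² / n² eV:

O⁷⁺ (Z = 8) at n = 8:
E = -13.6057 × 8² / 8² = -13.6057 × 64 / 64 = -13.60570 eV

He⁺ (Z = 2) at n = 9:
E = -13.6057 × 2² / 9² = -13.6057 × 4 / 81 = -0.67189 eV

Since -13.60570 eV < -0.67189 eV,
O⁷⁺ at n = 8 is more tightly bound (requires more energy to ionize).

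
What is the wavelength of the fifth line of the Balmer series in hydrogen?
396.91 nm

The lines of a series are numbered from the longest wavelength (smallest ΔE) outward; the fifth line is the transition from n = n_f + 5 to n_f.
The Balmer series has all transitions ending at n_f = 2.

For H, the fifth line (ε-line) is the jump from n = 7 to n = 2:
E_7 = -13.6057 / 7² = -0.277667 eV
E_2 = -13.6057 / 2² = -3.401425 eV
ΔE = E_7 - E_2 = 3.123758 eV

λ = hc/E = 1239.84 eV·nm / 3.123758 eV
λ = 396.91 nm

This is the ε-line of the Balmer series in H.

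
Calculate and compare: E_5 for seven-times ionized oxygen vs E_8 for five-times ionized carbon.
O⁷⁺ at n = 5 (E = -34.8306 eV)

Using E_n = -13.6057 Z² / n² eV:

O⁷⁺ (Z = 8) at n = 5:
E = -13.6057 × 8² / 5² = -13.6057 × 64 / 25 = -34.8305920 eV

C⁵⁺ (Z = 6) at n = 8:
E = -13.6057 × 6² / 8² = -13.6057 × 36 / 64 = -7.6532063 eV

Since -34.8305920 eV < -7.6532063 eV,
O⁷⁺ at n = 5 is more tightly bound (requires more energy to ionize).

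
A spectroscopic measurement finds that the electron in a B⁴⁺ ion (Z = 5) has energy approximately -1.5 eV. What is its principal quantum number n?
n = 15

The exact energy levels follow E_n = -13.6057 Z² / n² eV with Z = 5.

The measured value (-1.5 eV) is reported to only 2 significant figures, so we must test candidate n values and see which one matches to that precision.

Candidate energies:
  n = 13:  E = -13.6057 × 5² / 13² = -2.01268 eV
  n = 14:  E = -13.6057 × 5² / 14² = -1.73542 eV
  n = 15:  E = -13.6057 × 5² / 15² = -1.51174 eV  ← matches
  n = 16:  E = -13.6057 × 5² / 16² = -1.32868 eV
  n = 17:  E = -13.6057 × 5² / 17² = -1.17696 eV

Checking against the measurement of -1.5 eV (2 sig figs), only n = 15 agrees:
E_15 = -1.51174 eV, which rounds to -1.5 eV ✓

Therefore n = 15.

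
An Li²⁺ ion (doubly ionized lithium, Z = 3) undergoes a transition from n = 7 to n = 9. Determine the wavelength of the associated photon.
1255.83726 nm

First, find the transition energy using E_n = -13.6057 Z² / n² eV:
E_7 = -13.6057 × 3² / 7² = -2.49900612245 eV
E_9 = -13.6057 × 3² / 9² = -1.51174444444 eV

Photon energy: |ΔE| = |E_9 - E_7| = 0.98726167801 eV

Convert to wavelength using E = hc/λ with hc = 1239.84 eV·nm:
λ = hc/E = 1239.84 eV·nm / 0.98726167801 eV
λ = 1255.83726 nm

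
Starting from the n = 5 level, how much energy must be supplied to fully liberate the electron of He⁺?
2.17691 eV

The ionization energy is the energy needed to remove the electron completely (n → ∞).

For a hydrogen-like ion with Z = 2, E_n = -13.6057 Z² / n² eV.

At n = 5: E_5 = -13.6057 × 2² / 5² = -2.17691200 eV
At n = ∞: E_∞ = 0 eV

Ionization energy = E_∞ - E_5 = 0 - (-2.17691200) = 2.17691200 eV
Ionization energy ≈ 2.17691 eV

This is also called the binding energy of the electron in state n = 5.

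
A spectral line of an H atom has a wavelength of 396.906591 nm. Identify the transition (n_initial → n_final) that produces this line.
n = 7 → n = 2

First, find the photon energy from the wavelength (hc = 1239.84 eV·nm):
E = hc/λ = 1239.84 eV·nm / 396.906591 nm = 3.1237577 eV

The energy levels of hydrogen satisfy E_n = -13.6057 / n² eV, so an emission n_i → n_f releases
ΔE = 13.6057 × (1/n_f² − 1/n_i²) eV.

Setting ΔE equal to the photon energy:
1/n_f² − 1/n_i² = 3.1237577 / 13.6057 = 0.22959184

Since 1/n_i² must be positive, we need 1/n_f² > 0.22959184, i.e. n_f ≤ 2. For each allowed n_f, solve n_i = (1/n_f² − 0.22959184)^(−1/2) and check whether it is a whole number:
  n_f = 1: 1/n_i² = 1.00000000 − 0.22959184 = 0.77040816 → n_i = 1.139  (not an integer) ✗
  n_f = 2: 1/n_i² = 0.25000000 − 0.22959184 = 0.02040816 → n_i = 7.000  → integer, n_i = 7 ✓

Only n_f = 2 gives an integer upper level, n_i = 7.

The transition is from n = 7 to n = 2 (emission).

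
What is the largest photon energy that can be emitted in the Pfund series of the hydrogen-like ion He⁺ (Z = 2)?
2.176912 eV

The series limit corresponds to the transition from n = ∞ to n = 5.
This is the highest energy (shortest wavelength) transition in the Pfund series.

E_∞ = 0 eV
E_5 = -13.6057 × 2² / 5² = -2.176912 eV

Energy at series limit:
ΔE = E_∞ - E_5 = 0 - (-2.176912) = 2.176912 eV

This energy equals the ionization energy from the n = 5 state of He⁺.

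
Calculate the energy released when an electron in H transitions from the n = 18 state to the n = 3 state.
1.470 eV

The energy levels are E_n = -13.6057 eV / n².

Energy at n = 18: E_18 = -13.6057 / 18² = -0.041993 eV
Energy at n = 3: E_3 = -13.6057 / 3² = -1.511744 eV

For emission (electron falling to lower state), the photon energy is:
E_photon = E_18 - E_3 = |-0.041993 - (-1.511744)|
E_photon = 1.470 eV

This energy is carried away by the emitted photon.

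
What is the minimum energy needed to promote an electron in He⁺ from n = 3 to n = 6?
4.53523 eV

The energy levels of a hydrogen-like atom are E_n = -13.6057 Z² eV / n².

Energy at n = 3: E_3 = -13.6057 × 2² / 3² = -6.04697778 eV
Energy at n = 6: E_6 = -13.6057 × 2² / 6² = -1.51174444 eV

The excitation energy is the difference:
ΔE = E_6 - E_3
ΔE = -1.51174444 - (-6.04697778)
ΔE = 4.53523 eV

Since this is positive, energy must be absorbed (photon absorption).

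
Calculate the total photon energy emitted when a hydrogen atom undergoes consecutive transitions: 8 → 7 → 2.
3.18884 eV

The energy levels of hydrogen are E_n = -13.6057 / n² eV.

First transition (8 → 7):
ΔE₁ = |E_7 - E_8|
ΔE₁ = |-0.27766734694 - (-0.21258906250)| = 0.06507828 eV

Second transition (7 → 2):
ΔE₂ = |E_2 - E_7|
ΔE₂ = |-3.40142500000 - (-0.27766734694)| = 3.12375765 eV

Total energy released:
E_total = ΔE₁ + ΔE₂ = 0.06507828 + 3.12375765 = 3.18884 eV

Note: This equals the direct transition 8 → 2: 3.18884 eV ✓
Energy is conserved regardless of the path taken.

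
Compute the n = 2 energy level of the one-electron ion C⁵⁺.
-122.45 eV

For hydrogen-like ions, the energy levels scale with Z²:
E_n = -13.6057 Z² / n² eV

For C⁵⁺ (Z = 6) at n = 2:
E_2 = -13.6057 × 6² / 2²
E_2 = -13.6057 × 36 / 4
E_2 = -489.8052 / 4
E_2 = -122.45 eV

The energy is 36 times more negative than hydrogen at the same n due to the stronger nuclear charge.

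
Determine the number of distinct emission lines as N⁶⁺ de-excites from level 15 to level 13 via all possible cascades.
3

The electron can occupy levels n = 13, 14, ..., 15 during de-excitation — that is m = 15 - 13 + 1 = 3 distinct levels.

The number of distinct spectral lines equals the number of ways to choose 2 of these m levels (each pair gives one possible emission transition):

Number of lines = m(m-1)/2 = 3×2/2 = 3

These correspond to all possible transitions between the 3 levels:
15 → 14, 15 → 13, 14 → 13

Each transition produces a photon with a unique energy (and thus wavelength). This count does not depend on Z.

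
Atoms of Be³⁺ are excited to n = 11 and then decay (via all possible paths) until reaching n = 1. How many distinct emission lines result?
55

The electron can occupy levels n = 1, 2, ..., 11 during de-excitation — that is m = 11 - 1 + 1 = 11 distinct levels.

The number of distinct spectral lines equals the number of ways to choose 2 of these m levels (each pair gives one possible emission transition):

Number of lines = m(m-1)/2 = 11×10/2 = 55

These correspond to all possible transitions between the 11 levels:
11 → 10, 11 → 9, 11 → 8, 11 → 7, 11 → 6, 11 → 5, 11 → 4, 11 → 3...

Each transition produces a photon with a unique energy (and thus wavelength). This count does not depend on Z.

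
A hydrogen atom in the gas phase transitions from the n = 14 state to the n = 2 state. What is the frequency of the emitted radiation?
8.05676e+14 Hz

First, find the transition energy:
E_14 = -13.6057 / 14² = -0.06941684 eV
E_2 = -13.6057 / 2² = -3.40142500 eV
|ΔE| = |E_2 - E_14| = 3.33200816 eV

Convert to Joules: E = 3.33200816 eV × (1.602177 × 10⁻¹⁹ J/eV) = 5.3384668e-19 J

Using E = hf:
f = E/h = 5.3384668e-19 J / (6.62607 × 10⁻³⁴ J·s)
f = 8.05676e+14 Hz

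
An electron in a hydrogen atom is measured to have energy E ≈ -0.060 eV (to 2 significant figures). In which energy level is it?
n = 15

The exact energy levels follow E_n = -13.6057 eV / n².

The measured value (-0.060 eV) is reported to only 2 significant figures, so we must test candidate n values and see which one matches to that precision.

Candidate energies:
  n = 13:  E = -13.6057/13² = -0.080507 eV
  n = 14:  E = -13.6057/14² = -0.069417 eV
  n = 15:  E = -13.6057/15² = -0.060470 eV  ← matches
  n = 16:  E = -13.6057/16² = -0.053147 eV
  n = 17:  E = -13.6057/17² = -0.047079 eV

Checking against the measurement of -0.060 eV (2 sig figs), only n = 15 agrees:
E_15 = -0.060470 eV, which rounds to -0.060 eV ✓

Therefore n = 15.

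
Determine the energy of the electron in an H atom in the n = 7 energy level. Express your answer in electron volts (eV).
-0.28 eV

The energy levels of a hydrogen-like atom are given by:
E_n = -13.6057 eV / n²

For n = 7:
E_7 = -13.6057 eV / 7²
E_7 = -13.6057 eV / 49
E_7 = -0.28 eV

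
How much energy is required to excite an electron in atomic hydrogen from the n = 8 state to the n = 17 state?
0.17 eV

The energy levels of a hydrogen-like atom are E_n = -13.6057 eV / n².

Energy at n = 8: E_8 = -13.6057 / 8² = -0.21259 eV
Energy at n = 17: E_17 = -13.6057 / 17² = -0.04708 eV

The excitation energy is the difference:
ΔE = E_17 - E_8
ΔE = -0.04708 - (-0.21259)
ΔE = 0.17 eV

Since this is positive, energy must be absorbed (photon absorption).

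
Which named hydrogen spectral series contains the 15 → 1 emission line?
Lyman series

The spectral series in hydrogen are named based on the final (lower) energy level:
- Lyman series: n_final = 1 (ultraviolet)
- Balmer series: n_final = 2 (visible/near-UV)
- Paschen series: n_final = 3 (infrared)
- Brackett series: n_final = 4 (infrared)
- Pfund series: n_final = 5 (far infrared)

Since this transition ends at n = 1, it belongs to the Lyman series.

For reference, this 15 → 1 line has photon energy
ΔE = 13.6057 eV × (1/1² - 1/15²) = 13.5452302 eV,
corresponding to wavelength λ = hc/ΔE = 1239.84 eV·nm / 13.5452302 eV = 91.53333 nm in the ultraviolet region.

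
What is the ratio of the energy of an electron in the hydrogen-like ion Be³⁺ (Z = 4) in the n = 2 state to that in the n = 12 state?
36.00

Using E_n = -13.6057 Z² / n² eV with Z = 4:

E_2 = -13.6057 × 4² / 2² = -217.6912 / 4 = -54.42280000 eV
E_12 = -13.6057 × 4² / 12² = -217.6912 / 144 = -1.51174444 eV

The ratio is:
E_2/E_12 = (-54.42280000) / (-1.51174444)
E_2/E_12 = (-217.6912/4) / (-217.6912/144)
E_2/E_12 = 144/4
E_2/E_12 = 36.00
(Note: the Z² factors cancel in the ratio.)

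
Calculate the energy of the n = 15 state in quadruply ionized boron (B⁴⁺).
-1.51 eV

For hydrogen-like ions, the energy levels scale with Z²:
E_n = -13.6057 Z² / n² eV

For B⁴⁺ (Z = 5) at n = 15:
E_15 = -13.6057 × 5² / 15²
E_15 = -13.6057 × 25 / 225
E_15 = -340.1425 / 225
E_15 = -1.51 eV

The energy is 25 times more negative than hydrogen at the same n due to the stronger nuclear charge.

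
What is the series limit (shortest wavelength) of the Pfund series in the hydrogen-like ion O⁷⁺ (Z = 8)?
35.596294 nm

The series limit corresponds to the transition from n = ∞ to n = 5.
This is the highest energy (shortest wavelength) transition in the Pfund series.

E_∞ = 0 eV
E_5 = -13.6057 × 8² / 5² = -34.83059200 eV

Energy at series limit:
ΔE = E_∞ - E_5 = 0 - (-34.83059200) = 34.83059200 eV
λ = hc/E = 1239.84 eV·nm / 34.83059200 eV = 35.596294 nm

This energy equals the ionization energy from the n = 5 state of O⁷⁺.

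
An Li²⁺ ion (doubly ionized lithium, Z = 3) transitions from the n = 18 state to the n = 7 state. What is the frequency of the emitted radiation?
5.13e+14 Hz

First, find the transition energy:
E_18 = -13.6057 × 3² / 18² = -0.377936 eV
E_7 = -13.6057 × 3² / 7² = -2.499006 eV
|ΔE| = |E_7 - E_18| = 2.121070 eV

Convert to Joules: E = 2.121070 eV × (1.602177 × 10⁻¹⁹ J/eV) = 3.3983e-19 J

Using E = hf:
f = E/h = 3.3983e-19 J / (6.62607 × 10⁻³⁴ J·s)
f = 5.13e+14 Hz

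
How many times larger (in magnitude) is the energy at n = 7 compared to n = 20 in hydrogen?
8.16327

Using E_n = -13.6057 Z² / n² eV with Z = 1:

E_7 = -13.6057 / 7² = -13.6057 / 49 = -0.27766734694 eV
E_20 = -13.6057 / 20² = -13.6057 / 400 = -0.03401425000 eV

The ratio is:
E_7/E_20 = (-0.27766734694) / (-0.03401425000)
E_7/E_20 = (-13.6057/49) / (-13.6057/400)
E_7/E_20 = 400/49
E_7/E_20 = 8.16327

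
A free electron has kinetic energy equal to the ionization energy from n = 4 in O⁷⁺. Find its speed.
4.3754e+06 m/s (or 1.46% of c)

The binding energy at n = 4 for O⁷⁺ is:
E_4 = -13.6057 × 8²/4² = -54.422800 eV
|E_4| = 54.422800 eV

Convert to Joules:
KE = 54.422800 eV × (1.602177 × 10⁻¹⁹ J/eV) = 8.719496e-18 J

Using KE = ½mv²:
v = √(2·KE/m_e)
v = √(2 × 8.719496e-18 J / 9.10938 × 10⁻³¹ kg)
v = 4.3754e+06 m/s

This is approximately 1.46% the speed of light.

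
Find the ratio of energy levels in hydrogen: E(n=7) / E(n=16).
5.22449

Using E_n = -13.6057 Z² / n² eV with Z = 1:

E_7 = -13.6057 / 7² = -13.6057 / 49 = -0.27766734694 eV
E_16 = -13.6057 / 16² = -13.6057 / 256 = -0.05314726563 eV

The ratio is:
E_7/E_16 = (-0.27766734694) / (-0.05314726563)
E_7/E_16 = (-13.6057/49) / (-13.6057/256)
E_7/E_16 = 256/49
E_7/E_16 = 5.22449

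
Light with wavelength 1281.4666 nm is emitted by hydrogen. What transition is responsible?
n = 5 → n = 3

First, find the photon energy from the wavelength (hc = 1239.84 eV·nm):
E = hc/λ = 1239.84 eV·nm / 1281.4666 nm = 0.96751644 eV

The energy levels of hydrogen satisfy E_n = -13.6057 / n² eV, so an emission n_i → n_f releases
ΔE = 13.6057 × (1/n_f² − 1/n_i²) eV.

Setting ΔE equal to the photon energy:
1/n_f² − 1/n_i² = 0.96751644 / 13.6057 = 0.071111111

Since 1/n_i² must be positive, we need 1/n_f² > 0.071111111, i.e. n_f ≤ 3. For each allowed n_f, solve n_i = (1/n_f² − 0.071111111)^(−1/2) and check whether it is a whole number:
  n_f = 1: 1/n_i² = 1.000000000 − 0.071111111 = 0.928888889 → n_i = 1.038  (not an integer) ✗
  n_f = 2: 1/n_i² = 0.250000000 − 0.071111111 = 0.178888889 → n_i = 2.364  (not an integer) ✗
  n_f = 3: 1/n_i² = 0.111111111 − 0.071111111 = 0.040000000 → n_i = 5.000  → integer, n_i = 5 ✓

Only n_f = 3 gives an integer upper level, n_i = 5.

The transition is from n = 5 to n = 3 (emission).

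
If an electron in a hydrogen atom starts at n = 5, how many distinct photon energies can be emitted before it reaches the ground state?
10

The electron can occupy levels n = 1, 2, ..., 5 during de-excitation — that is m = 5 - 1 + 1 = 5 distinct levels.

The number of distinct spectral lines equals the number of ways to choose 2 of these m levels (each pair gives one possible emission transition):

Number of lines = m(m-1)/2 = 5×4/2 = 10

These correspond to all possible transitions between the 5 levels:
5 → 4, 5 → 3, 5 → 2, 5 → 1, 4 → 3, 4 → 2, 4 → 1, 3 → 2...

Each transition produces a photon with a unique energy (and thus wavelength). This count does not depend on Z.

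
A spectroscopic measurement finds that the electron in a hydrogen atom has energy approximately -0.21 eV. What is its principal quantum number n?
n = 8

The exact energy levels follow E_n = -13.6057 eV / n².

The measured value (-0.21 eV) is reported to only 2 significant figures, so we must test candidate n values and see which one matches to that precision.

Candidate energies:
  n = 6:  E = -13.6057/6² = -0.37794 eV
  n = 7:  E = -13.6057/7² = -0.27767 eV
  n = 8:  E = -13.6057/8² = -0.21259 eV  ← matches
  n = 9:  E = -13.6057/9² = -0.16797 eV
  n = 10:  E = -13.6057/10² = -0.13606 eV

Checking against the measurement of -0.21 eV (2 sig figs), only n = 8 agrees:
E_8 = -0.21259 eV, which rounds to -0.21 eV ✓

Therefore n = 8.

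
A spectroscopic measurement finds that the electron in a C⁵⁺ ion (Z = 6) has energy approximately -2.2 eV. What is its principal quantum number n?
n = 15

The exact energy levels follow E_n = -13.6057 Z² / n² eV with Z = 6.

The measured value (-2.2 eV) is reported to only 2 significant figures, so we must test candidate n values and see which one matches to that precision.

Candidate energies:
  n = 13:  E = -13.6057 × 6² / 13² = -2.89826 eV
  n = 14:  E = -13.6057 × 6² / 14² = -2.49901 eV
  n = 15:  E = -13.6057 × 6² / 15² = -2.17691 eV  ← matches
  n = 16:  E = -13.6057 × 6² / 16² = -1.91330 eV
  n = 17:  E = -13.6057 × 6² / 17² = -1.69483 eV

Checking against the measurement of -2.2 eV (2 sig figs), only n = 15 agrees:
E_15 = -2.17691 eV, which rounds to -2.2 eV ✓

Therefore n = 15.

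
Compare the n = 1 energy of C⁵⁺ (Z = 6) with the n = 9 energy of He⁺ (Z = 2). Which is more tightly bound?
C⁵⁺ at n = 1 (E = -489.81 eV)

Using E_n = -13.6057 Z² / n² eV:

C⁵⁺ (Z = 6) at n = 1:
E = -13.6057 × 6² / 1² = -13.6057 × 36 / 1 = -489.80520 eV

He⁺ (Z = 2) at n = 9:
E = -13.6057 × 2² / 9² = -13.6057 × 4 / 81 = -0.67189 eV

Since -489.80520 eV < -0.67189 eV,
C⁵⁺ at n = 1 is more tightly bound (requires more energy to ionize).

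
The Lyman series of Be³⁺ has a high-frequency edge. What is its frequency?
5.26375e+16 Hz

The series limit corresponds to the transition from n = ∞ to n = 1.
This is the highest energy (shortest wavelength) transition in the Lyman series.

E_∞ = 0 eV
E_1 = -13.6057 × 4² / 1² = -217.6912000 eV

Energy at series limit:
ΔE = E_∞ - E_1 = 0 - (-217.6912000) = 217.6912000 eV
E = 217.6912000 eV × (1.602177 × 10⁻¹⁹ J/eV) = 3.4877983e-17 J
f = E/h = 3.4877983e-17 J / (6.62607 × 10⁻³⁴ J·s) = 5.26375e+16 Hz

This energy equals the ionization energy from the n = 1 state of Be³⁺.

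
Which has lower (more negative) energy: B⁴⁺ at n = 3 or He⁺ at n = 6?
B⁴⁺ at n = 3 (E = -37.7936 eV)

Using E_n = -13.6057 Z² / n² eV:

B⁴⁺ (Z = 5) at n = 3:
E = -13.6057 × 5² / 3² = -13.6057 × 25 / 9 = -37.7936111 eV

He⁺ (Z = 2) at n = 6:
E = -13.6057 × 2² / 6² = -13.6057 × 4 / 36 = -1.5117444 eV

Since -37.7936111 eV < -1.5117444 eV,
B⁴⁺ at n = 3 is more tightly bound (requires more energy to ionize).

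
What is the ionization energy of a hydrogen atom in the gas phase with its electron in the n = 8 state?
0.212589 eV

The ionization energy is the energy needed to remove the electron completely (n → ∞).

For hydrogen, E_n = -13.6057 eV / n².

At n = 8: E_8 = -13.6057 / 8² = -0.212589063 eV
At n = ∞: E_∞ = 0 eV

Ionization energy = E_∞ - E_8 = 0 - (-0.212589063) = 0.212589063 eV
Ionization energy ≈ 0.212589 eV

This is also called the binding energy of the electron in state n = 8.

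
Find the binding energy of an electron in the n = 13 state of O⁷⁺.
5.15245 eV

The ionization energy is the energy needed to remove the electron completely (n → ∞).

For a hydrogen-like ion with Z = 8, E_n = -13.6057 Z² / n² eV.

At n = 13: E_13 = -13.6057 × 8² / 13² = -5.15245444 eV
At n = ∞: E_∞ = 0 eV

Ionization energy = E_∞ - E_13 = 0 - (-5.15245444) = 5.15245444 eV
Ionization energy ≈ 5.15245 eV

This is also called the binding energy of the electron in state n = 13.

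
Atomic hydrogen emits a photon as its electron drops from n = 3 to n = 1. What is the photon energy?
12.09396 eV

The energy levels are E_n = -13.6057 eV / n².

Energy at n = 3: E_3 = -13.6057 / 3² = -1.51174444 eV
Energy at n = 1: E_1 = -13.6057 / 1² = -13.60570000 eV

For emission (electron falling to lower state), the photon energy is:
E_photon = E_3 - E_1 = |-1.51174444 - (-13.60570000)|
E_photon = 12.09396 eV

This energy is carried away by the emitted photon.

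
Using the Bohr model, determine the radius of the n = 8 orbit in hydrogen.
3.3867 nm (or 33.8673 Å)

The Bohr radius formula is:
r_n = n² a₀ / Z

where a₀ = 0.0529177 nm is the Bohr radius.

For H (Z = 1) at n = 8:
r_8 = 8² × 0.0529177 nm / 1
r_8 = 64 × 0.0529177 nm / 1
r_8 = 3.38673 nm / 1
r_8 = 3.3867 nm

The electron orbits at approximately 3.3867 nm from the nucleus.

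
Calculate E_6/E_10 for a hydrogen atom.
2.777778

Using E_n = -13.6057 Z² / n² eV with Z = 1:

E_6 = -13.6057 / 6² = -13.6057 / 36 = -0.377936111111 eV
E_10 = -13.6057 / 10² = -13.6057 / 100 = -0.136057000000 eV

The ratio is:
E_6/E_10 = (-0.377936111111) / (-0.136057000000)
E_6/E_10 = (-13.6057/36) / (-13.6057/100)
E_6/E_10 = 100/36
E_6/E_10 = 2.777778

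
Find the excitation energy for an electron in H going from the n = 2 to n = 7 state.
3.123758 eV

The energy levels of a hydrogen-like atom are E_n = -13.6057 eV / n².

Energy at n = 2: E_2 = -13.6057 / 2² = -3.401425000 eV
Energy at n = 7: E_7 = -13.6057 / 7² = -0.277667347 eV

The excitation energy is the difference:
ΔE = E_7 - E_2
ΔE = -0.277667347 - (-3.401425000)
ΔE = 3.123758 eV

Since this is positive, energy must be absorbed (photon absorption).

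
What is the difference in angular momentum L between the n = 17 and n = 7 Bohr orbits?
1.055e-33 J·s (or 10ℏ)

In the Bohr model, L_n = nℏ where ℏ = 1.05457e-34 J·s.

L_17 = 17ℏ = 1.79277e-33 J·s
L_7 = 7ℏ = 7.38199e-34 J·s

ΔL = L_17 - L_7 = (17 - 7)ℏ = 10ℏ
ΔL = 10 × 1.05457e-34 J·s = 1.055e-33 J·s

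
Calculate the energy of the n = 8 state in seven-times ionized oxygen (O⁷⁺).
-13.605700 eV

For hydrogen-like ions, the energy levels scale with Z²:
E_n = -13.6057 Z² / n² eV

For O⁷⁺ (Z = 8) at n = 8:
E_8 = -13.6057 × 8² / 8²
E_8 = -13.6057 × 64 / 64
E_8 = -870.7648 / 64
E_8 = -13.605700 eV

The energy is 64 times more negative than hydrogen at the same n due to the stronger nuclear charge.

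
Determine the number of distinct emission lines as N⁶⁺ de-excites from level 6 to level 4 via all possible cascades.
3

The electron can occupy levels n = 4, 5, ..., 6 during de-excitation — that is m = 6 - 4 + 1 = 3 distinct levels.

The number of distinct spectral lines equals the number of ways to choose 2 of these m levels (each pair gives one possible emission transition):

Number of lines = m(m-1)/2 = 3×2/2 = 3

These correspond to all possible transitions between the 3 levels:
6 → 5, 6 → 4, 5 → 4

Each transition produces a photon with a unique energy (and thus wavelength). This count does not depend on Z.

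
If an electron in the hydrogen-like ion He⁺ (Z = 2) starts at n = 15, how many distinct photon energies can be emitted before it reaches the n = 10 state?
15

The electron can occupy levels n = 10, 11, ..., 15 during de-excitation — that is m = 15 - 10 + 1 = 6 distinct levels.

The number of distinct spectral lines equals the number of ways to choose 2 of these m levels (each pair gives one possible emission transition):

Number of lines = m(m-1)/2 = 6×5/2 = 15

These correspond to all possible transitions between the 6 levels:
15 → 14, 15 → 13, 15 → 12, 15 → 11, 15 → 10, 14 → 13, 14 → 12, 14 → 11...

Each transition produces a photon with a unique energy (and thus wavelength). This count does not depend on Z.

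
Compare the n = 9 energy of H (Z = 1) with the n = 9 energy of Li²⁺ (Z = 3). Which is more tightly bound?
Li²⁺ at n = 9 (E = -1.5117 eV)

Using E_n = -13.6057 Z² / n² eV:

H (Z = 1) at n = 9:
E = -13.6057 × 1² / 9² = -13.6057 × 1 / 81 = -0.1679716 eV

Li²⁺ (Z = 3) at n = 9:
E = -13.6057 × 3² / 9² = -13.6057 × 9 / 81 = -1.5117444 eV

Since -1.5117444 eV < -0.1679716 eV,
Li²⁺ at n = 9 is more tightly bound (requires more energy to ionize).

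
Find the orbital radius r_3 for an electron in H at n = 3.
0.4763 nm (or 4.7626 Å)

The Bohr radius formula is:
r_n = n² a₀ / Z

where a₀ = 0.0529177 nm is the Bohr radius.

For H (Z = 1) at n = 3:
r_3 = 3² × 0.0529177 nm / 1
r_3 = 9 × 0.0529177 nm / 1
r_3 = 0.47626 nm / 1
r_3 = 0.4763 nm

The electron orbits at approximately 0.4763 nm from the nucleus.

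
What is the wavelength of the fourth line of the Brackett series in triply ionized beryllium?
121.50 nm

The lines of a series are numbered from the longest wavelength (smallest ΔE) outward; the fourth line is the transition from n = n_f + 4 to n_f.
The Brackett series has all transitions ending at n_f = 4.

For Be³⁺ (Z = 4), the fourth line (δ-line) is the jump from n = 8 to n = 4:
E_8 = -13.6057 × 4² / 8² = -3.40143 eV
E_4 = -13.6057 × 4² / 4² = -13.60570 eV
ΔE = E_8 - E_4 = 10.20427 eV

λ = hc/E = 1239.84 eV·nm / 10.20427 eV
λ = 121.50 nm

This is the δ-line of the Brackett series in Be³⁺.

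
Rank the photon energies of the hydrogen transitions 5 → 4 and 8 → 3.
8 → 3

Calculate the energy for each transition:

Transition 5 → 4:
ΔE₁ = |E_4 - E_5| = |-13.6057/4² - (-13.6057/5²)|
ΔE₁ = |-0.85035625 - (-0.54422800)| = 0.30613 eV

Transition 8 → 3:
ΔE₂ = |E_3 - E_8| = |-13.6057/3² - (-13.6057/8²)|
ΔE₂ = |-1.51174444 - (-0.21258906)| = 1.29916 eV

Since 1.29916 eV > 0.30613 eV, the transition 8 → 3 emits the more energetic photon.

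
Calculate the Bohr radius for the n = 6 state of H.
1.90504 nm (or 19.05038 Å)

The Bohr radius formula is:
r_n = n² a₀ / Z

where a₀ = 0.05291772 nm is the Bohr radius.

For H (Z = 1) at n = 6:
r_6 = 6² × 0.05291772 nm / 1
r_6 = 36 × 0.05291772 nm / 1
r_6 = 1.905038 nm / 1
r_6 = 1.90504 nm

The electron orbits at approximately 1.90504 nm from the nucleus.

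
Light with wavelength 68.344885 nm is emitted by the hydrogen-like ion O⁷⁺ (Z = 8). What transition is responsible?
n = 12 → n = 6

First, find the photon energy from the wavelength (hc = 1239.84 eV·nm):
E = hc/λ = 1239.84 eV·nm / 68.344885 nm = 18.140933 eV

The energy levels of O⁷⁺ satisfy E_n = -13.6057 × 8² / n² eV, so an emission n_i → n_f releases
ΔE = 13.6057 × 8² × (1/n_f² − 1/n_i²) eV.

Setting ΔE equal to the photon energy:
1/n_f² − 1/n_i² = 18.140933 / (13.6057 × 8²) = 0.020833333

Since 1/n_i² must be positive, we need 1/n_f² > 0.020833333, i.e. n_f ≤ 6. For each allowed n_f, solve n_i = (1/n_f² − 0.020833333)^(−1/2) and check whether it is a whole number:
  n_f = 1: 1/n_i² = 1.000000000 − 0.020833333 = 0.979166667 → n_i = 1.011  (not an integer) ✗
  n_f = 2: 1/n_i² = 0.250000000 − 0.020833333 = 0.229166667 → n_i = 2.089  (not an integer) ✗
  n_f = 3: 1/n_i² = 0.111111111 − 0.020833333 = 0.090277778 → n_i = 3.328  (not an integer) ✗
  n_f = 4: 1/n_i² = 0.062500000 − 0.020833333 = 0.041666667 → n_i = 4.899  (not an integer) ✗
  n_f = 5: 1/n_i² = 0.040000000 − 0.020833333 = 0.019166667 → n_i = 7.223  (not an integer) ✗
  n_f = 6: 1/n_i² = 0.027777778 − 0.020833333 = 0.006944445 → n_i = 12.000  → integer, n_i = 12 ✓

Only n_f = 6 gives an integer upper level, n_i = 12.

The transition is from n = 12 to n = 6 (emission).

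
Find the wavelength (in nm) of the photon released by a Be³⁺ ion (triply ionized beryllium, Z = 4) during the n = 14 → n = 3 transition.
53.73 nm

First, find the transition energy using E_n = -13.6057 Z² / n² eV:
E_14 = -13.6057 × 4² / 14² = -1.1107 eV
E_3 = -13.6057 × 4² / 3² = -24.1879 eV

Photon energy: |ΔE| = |E_3 - E_14| = 23.0772 eV

Convert to wavelength using E = hc/λ with hc = 1239.84 eV·nm:
λ = hc/E = 1239.84 eV·nm / 23.0772 eV
λ = 53.73 nm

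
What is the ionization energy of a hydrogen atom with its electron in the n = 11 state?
0.11244 eV

The ionization energy is the energy needed to remove the electron completely (n → ∞).

For hydrogen, E_n = -13.6057 eV / n².

At n = 11: E_11 = -13.6057 / 11² = -0.11244380 eV
At n = ∞: E_∞ = 0 eV

Ionization energy = E_∞ - E_11 = 0 - (-0.11244380) = 0.11244380 eV
Ionization energy ≈ 0.11244 eV

This is also called the binding energy of the electron in state n = 11.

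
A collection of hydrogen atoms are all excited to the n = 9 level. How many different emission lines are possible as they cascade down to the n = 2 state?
28

The electron can occupy levels n = 2, 3, ..., 9 during de-excitation — that is m = 9 - 2 + 1 = 8 distinct levels.

The number of distinct spectral lines equals the number of ways to choose 2 of these m levels (each pair gives one possible emission transition):

Number of lines = m(m-1)/2 = 8×7/2 = 28

These correspond to all possible transitions between the 8 levels:
9 → 8, 9 → 7, 9 → 6, 9 → 5, 9 → 4, 9 → 3, 9 → 2, 8 → 7...

Each transition produces a photon with a unique energy (and thus wavelength). This count does not depend on Z.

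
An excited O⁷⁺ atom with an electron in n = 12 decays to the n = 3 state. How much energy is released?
90.70 eV

The energy levels are E_n = -13.6057 Z² eV / n².

Energy at n = 12: E_12 = -13.6057 × 8² / 12² = -6.04698 eV
Energy at n = 3: E_3 = -13.6057 × 8² / 3² = -96.75164 eV

For emission (electron falling to lower state), the photon energy is:
E_photon = E_12 - E_3 = |-6.04698 - (-96.75164)|
E_photon = 90.70 eV

This energy is carried away by the emitted photon.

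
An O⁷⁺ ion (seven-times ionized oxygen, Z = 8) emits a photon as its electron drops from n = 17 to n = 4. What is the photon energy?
51.410 eV

The energy levels are E_n = -13.6057 Z² eV / n².

Energy at n = 17: E_17 = -13.6057 × 8² / 17² = -3.013027 eV
Energy at n = 4: E_4 = -13.6057 × 8² / 4² = -54.422800 eV

For emission (electron falling to lower state), the photon energy is:
E_photon = E_17 - E_4 = |-3.013027 - (-54.422800)|
E_photon = 51.410 eV

This energy is carried away by the emitted photon.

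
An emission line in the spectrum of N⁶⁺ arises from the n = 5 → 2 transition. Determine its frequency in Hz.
3.3852e+16 Hz

First, find the transition energy:
E_5 = -13.6057 × 7² / 5² = -26.667172 eV
E_2 = -13.6057 × 7² / 2² = -166.669825 eV
|ΔE| = |E_2 - E_5| = 140.002653 eV

Convert to Joules: E = 140.002653 eV × (1.602177 × 10⁻¹⁹ J/eV) = 2.243090e-17 J

Using E = hf:
f = E/h = 2.243090e-17 J / (6.62607 × 10⁻³⁴ J·s)
f = 3.3852e+16 Hz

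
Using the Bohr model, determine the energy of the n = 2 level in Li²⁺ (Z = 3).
-30.612825 eV

For hydrogen-like ions, the energy levels scale with Z²:
E_n = -13.6057 Z² / n² eV

For Li²⁺ (Z = 3) at n = 2:
E_2 = -13.6057 × 3² / 2²
E_2 = -13.6057 × 9 / 4
E_2 = -122.4513 / 4
E_2 = -30.612825 eV

The energy is 9 times more negative than hydrogen at the same n due to the stronger nuclear charge.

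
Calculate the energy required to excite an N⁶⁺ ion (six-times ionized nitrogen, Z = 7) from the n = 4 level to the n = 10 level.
35.0007 eV

The energy levels of a hydrogen-like atom are E_n = -13.6057 Z² eV / n².

Energy at n = 4: E_4 = -13.6057 × 7² / 4² = -41.6674563 eV
Energy at n = 10: E_10 = -13.6057 × 7² / 10² = -6.6667930 eV

The excitation energy is the difference:
ΔE = E_10 - E_4
ΔE = -6.6667930 - (-41.6674563)
ΔE = 35.0007 eV

Since this is positive, energy must be absorbed (photon absorption).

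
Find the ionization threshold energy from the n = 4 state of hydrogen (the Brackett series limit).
0.850 eV

The series limit corresponds to the transition from n = ∞ to n = 4.
This is the highest energy (shortest wavelength) transition in the Brackett series.

E_∞ = 0 eV
E_4 = -13.6057 / 4² = -0.850 eV

Energy at series limit:
ΔE = E_∞ - E_4 = 0 - (-0.850) = 0.850 eV

This energy equals the ionization energy from the n = 4 state of hydrogen.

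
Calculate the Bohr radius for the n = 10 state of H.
5.2918 nm (or 52.9177 Å)

The Bohr radius formula is:
r_n = n² a₀ / Z

where a₀ = 0.0529177 nm is the Bohr radius.

For H (Z = 1) at n = 10:
r_10 = 10² × 0.0529177 nm / 1
r_10 = 100 × 0.0529177 nm / 1
r_10 = 5.29177 nm / 1
r_10 = 5.2918 nm

The electron orbits at approximately 5.2918 nm from the nucleus.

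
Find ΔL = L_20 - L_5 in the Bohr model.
1.582e-33 J·s (or 15ℏ)

In the Bohr model, L_n = nℏ where ℏ = 1.05457e-34 J·s.

L_20 = 20ℏ = 2.10914e-33 J·s
L_5 = 5ℏ = 5.27285e-34 J·s

ΔL = L_20 - L_5 = (20 - 5)ℏ = 15ℏ
ΔL = 15 × 1.05457e-34 J·s = 1.582e-33 J·s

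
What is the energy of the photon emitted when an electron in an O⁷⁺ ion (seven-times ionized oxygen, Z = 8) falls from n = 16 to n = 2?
214.28978 eV

The energy levels are E_n = -13.6057 Z² eV / n².

Energy at n = 16: E_16 = -13.6057 × 8² / 16² = -3.40142500 eV
Energy at n = 2: E_2 = -13.6057 × 8² / 2² = -217.69120000 eV

For emission (electron falling to lower state), the photon energy is:
E_photon = E_16 - E_2 = |-3.40142500 - (-217.69120000)|
E_photon = 214.28978 eV

This energy is carried away by the emitted photon.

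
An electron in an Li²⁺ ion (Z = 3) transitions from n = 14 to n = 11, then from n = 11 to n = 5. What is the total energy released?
4.2733 eV

The energy levels of Li²⁺ are E_n = -13.6057 × 3² / n² eV.

First transition (14 → 11):
ΔE₁ = |E_11 - E_14|
ΔE₁ = |-1.0119942149 - (-0.6247515306)| = 0.3872427 eV

Second transition (11 → 5):
ΔE₂ = |E_5 - E_11|
ΔE₂ = |-4.8980520000 - (-1.0119942149)| = 3.8860578 eV

Total energy released:
E_total = ΔE₁ + ΔE₂ = 0.3872427 + 3.8860578 = 4.2733 eV

Note: This equals the direct transition 14 → 5: 4.2733 eV ✓
Energy is conserved regardless of the path taken.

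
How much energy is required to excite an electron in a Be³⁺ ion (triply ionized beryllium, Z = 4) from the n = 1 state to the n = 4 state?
204.08550 eV

The energy levels of a hydrogen-like atom are E_n = -13.6057 Z² eV / n².

Energy at n = 1: E_1 = -13.6057 × 4² / 1² = -217.69120000 eV
Energy at n = 4: E_4 = -13.6057 × 4² / 4² = -13.60570000 eV

The excitation energy is the difference:
ΔE = E_4 - E_1
ΔE = -13.60570000 - (-217.69120000)
ΔE = 204.08550 eV

Since this is positive, energy must be absorbed (photon absorption).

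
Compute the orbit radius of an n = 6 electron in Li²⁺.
0.6350 nm (or 6.3501 Å)

The Bohr radius formula is:
r_n = n² a₀ / Z

where a₀ = 0.0529177 nm is the Bohr radius.

For Li²⁺ (Z = 3) at n = 6:
r_6 = 6² × 0.0529177 nm / 3
r_6 = 36 × 0.0529177 nm / 3
r_6 = 1.90504 nm / 3
r_6 = 0.6350 nm

The electron orbits at approximately 0.6350 nm from the nucleus.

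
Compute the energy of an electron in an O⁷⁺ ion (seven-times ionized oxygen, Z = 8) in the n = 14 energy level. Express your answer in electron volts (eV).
-4.4427 eV

The energy levels of a hydrogen-like atom are given by:
E_n = -13.6057 Z² / n² eV  (with Z = 8 for O⁷⁺)

For n = 14:
E_14 = -13.6057 × 8² / 14²
E_14 = -13.6057 × 64 / 196
E_14 = -4.4427 eV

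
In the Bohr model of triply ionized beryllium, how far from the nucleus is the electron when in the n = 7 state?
0.64824 nm (or 6.48242 Å)

The Bohr radius formula is:
r_n = n² a₀ / Z

where a₀ = 0.05291772 nm is the Bohr radius.

For Be³⁺ (Z = 4) at n = 7:
r_7 = 7² × 0.05291772 nm / 4
r_7 = 49 × 0.05291772 nm / 4
r_7 = 2.592968 nm / 4
r_7 = 0.64824 nm

The electron orbits at approximately 0.64824 nm from the nucleus.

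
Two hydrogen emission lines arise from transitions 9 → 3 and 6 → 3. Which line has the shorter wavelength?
9 → 3

Calculate the energy for each transition:

Transition 9 → 3:
ΔE₁ = |E_3 - E_9| = |-13.6057/3² - (-13.6057/9²)|
ΔE₁ = |-1.51174444444 - (-0.16797160494)| = 1.34377284 eV

Transition 6 → 3:
ΔE₂ = |E_3 - E_6| = |-13.6057/3² - (-13.6057/6²)|
ΔE₂ = |-1.51174444444 - (-0.37793611111)| = 1.13380833 eV

Since 1.34377284 eV > 1.13380833 eV, the transition 9 → 3 emits the more energetic photon.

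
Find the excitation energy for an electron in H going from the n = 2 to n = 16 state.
3.3483 eV

The energy levels of a hydrogen-like atom are E_n = -13.6057 eV / n².

Energy at n = 2: E_2 = -13.6057 / 2² = -3.4014250 eV
Energy at n = 16: E_16 = -13.6057 / 16² = -0.0531473 eV

The excitation energy is the difference:
ΔE = E_16 - E_2
ΔE = -0.0531473 - (-3.4014250)
ΔE = 3.3483 eV

Since this is positive, energy must be absorbed (photon absorption).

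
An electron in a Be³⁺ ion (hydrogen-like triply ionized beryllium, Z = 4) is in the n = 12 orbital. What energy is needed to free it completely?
1.51 eV

The ionization energy is the energy needed to remove the electron completely (n → ∞).

For a hydrogen-like ion with Z = 4, E_n = -13.6057 Z² / n² eV.

At n = 12: E_12 = -13.6057 × 4² / 12² = -1.51174 eV
At n = ∞: E_∞ = 0 eV

Ionization energy = E_∞ - E_12 = 0 - (-1.51174) = 1.51174 eV
Ionization energy ≈ 1.51 eV

This is also called the binding energy of the electron in state n = 12.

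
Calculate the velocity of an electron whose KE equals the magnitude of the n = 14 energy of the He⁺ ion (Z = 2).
3.125e+05 m/s (or 0.10425% of c)

The binding energy at n = 14 for He⁺ is:
E_14 = -13.6057 × 2²/14² = -0.2776673 eV
|E_14| = 0.2776673 eV

Convert to Joules:
KE = 0.2776673 eV × (1.602177 × 10⁻¹⁹ J/eV) = 4.44872e-20 J

Using KE = ½mv²:
v = √(2·KE/m_e)
v = √(2 × 4.44872e-20 J / 9.10938 × 10⁻³¹ kg)
v = 3.125e+05 m/s

This is approximately 0.10425% the speed of light.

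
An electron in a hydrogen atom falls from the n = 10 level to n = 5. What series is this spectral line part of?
Pfund series

The spectral series in hydrogen are named based on the final (lower) energy level:
- Lyman series: n_final = 1 (ultraviolet)
- Balmer series: n_final = 2 (visible/near-UV)
- Paschen series: n_final = 3 (infrared)
- Brackett series: n_final = 4 (infrared)
- Pfund series: n_final = 5 (far infrared)

Since this transition ends at n = 5, it belongs to the Pfund series.

For reference, this 10 → 5 line has photon energy
ΔE = 13.6057 eV × (1/5² - 1/10²) = 0.40817100000 eV,
corresponding to wavelength λ = hc/ΔE = 1239.84 eV·nm / 0.40817100000 eV = 3037.55044 nm in the far infrared region.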